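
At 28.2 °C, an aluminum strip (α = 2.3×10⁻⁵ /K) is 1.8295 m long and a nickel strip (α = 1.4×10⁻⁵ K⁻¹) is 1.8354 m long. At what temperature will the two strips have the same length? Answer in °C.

Equal length when α₁L₁ΔT − α₂L₂ΔT = L₂ − L₁ = 5.90×10⁻³ m
α₁L₁ = 4.20785×10⁻⁵, α₂L₂ = 2.56956×10⁻⁵ → Δ(αL) = 1.63829×10⁻⁵ m/K
ΔT = 5.90×10⁻³ / 1.63829×10⁻⁵ = 360.132 K, so T = 28.2 + 360.132 = 388.332 °C

T = 388.3 °C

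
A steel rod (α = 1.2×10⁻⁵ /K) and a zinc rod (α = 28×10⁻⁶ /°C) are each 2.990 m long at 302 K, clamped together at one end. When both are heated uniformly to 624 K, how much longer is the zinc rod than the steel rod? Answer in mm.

15.4 mm

ΔT = 322 K
steel: ΔL = 1.2×10⁻⁵ × 2.990 m × 322 = 1.1553×10⁻² m = 11.553 mm
zinc: ΔL = 28×10⁻⁶ × 2.990 m × 322 = 2.6958×10⁻² m = 26.958 mm
difference = 26.958 − 11.553 = 15.405 mm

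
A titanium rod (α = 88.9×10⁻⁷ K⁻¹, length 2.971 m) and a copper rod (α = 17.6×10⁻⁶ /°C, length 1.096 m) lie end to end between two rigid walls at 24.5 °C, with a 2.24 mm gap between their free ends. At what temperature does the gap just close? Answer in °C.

T = 73.5 °C

Gap closes when ΔL₁ + ΔL₂ = 2.24 mm = 2.24×10⁻³ m
(α₁L₁ + α₂L₂)ΔT = g
α₁L₁ + α₂L₂ = 88.9×10⁻⁷×2.971 + 17.6×10⁻⁶×1.096 = 4.570179×10⁻⁵ m/K
ΔT = 2.24×10⁻³ / 4.570179×10⁻⁵ = 49.013 K
T = 24.5 + 49.013 = 73.513 °C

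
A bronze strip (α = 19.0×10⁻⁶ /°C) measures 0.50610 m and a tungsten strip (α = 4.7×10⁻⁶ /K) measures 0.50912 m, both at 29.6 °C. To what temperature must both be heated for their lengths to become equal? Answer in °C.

T = 447.7 °C

L₁(1 + α₁ΔT) = L₂(1 + α₂ΔT) ⇒ ΔT = (L₂ − L₁)/(α₁L₁ − α₂L₂)
L₂ − L₁ = 0.50912 − 0.50610 = 3.02×10⁻³ m
α₁L₁ − α₂L₂ = 19.0×10⁻⁶×0.50610 − 4.7×10⁻⁶×0.50912 = 7.223036×10⁻⁶ m/K
ΔT = 3.02×10⁻³ / 7.223036×10⁻⁶ = 418.107 K
T = 29.6 + 418.107 = 447.707 °C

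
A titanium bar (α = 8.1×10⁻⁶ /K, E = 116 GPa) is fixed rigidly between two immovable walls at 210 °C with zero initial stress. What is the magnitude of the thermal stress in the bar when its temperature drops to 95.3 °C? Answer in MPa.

σ = 108 MPa

Fully constrained: the free strain ε = αΔT is blocked, so σ = Eε = EαΔT.
|ΔT| = 114.7 K
σ = 116×10⁹ × 8.1×10⁻⁶ × 114.7 = 1.08×10⁸ Pa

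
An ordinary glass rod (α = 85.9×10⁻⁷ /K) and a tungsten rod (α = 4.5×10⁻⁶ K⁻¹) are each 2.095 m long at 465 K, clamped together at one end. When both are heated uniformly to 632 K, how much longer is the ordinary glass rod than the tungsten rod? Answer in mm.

1.43 mm

ΔT = 167 K
ordinary glass: ΔL = 85.9×10⁻⁷ × 2.095 m × 167 = 3.0053×10⁻³ m = 3.0053 mm
tungsten: ΔL = 4.5×10⁻⁶ × 2.095 m × 167 = 1.5744×10⁻³ m = 1.5744 mm
difference = 3.0053 − 1.5744 = 1.4309 mm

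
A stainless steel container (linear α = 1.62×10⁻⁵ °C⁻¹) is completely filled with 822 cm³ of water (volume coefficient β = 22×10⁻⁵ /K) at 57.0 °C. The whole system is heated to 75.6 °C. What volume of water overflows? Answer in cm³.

The container also expands: β_container ≈ 3α = 4.86×10⁻⁵ /K
Net overflow = V₀(β_liq − 3α_cont)ΔT
β − 3α = 2.20×10⁻⁴ − 4.86×10⁻⁵ = 1.714×10⁻⁴ /K; ΔT = 18.6 K
ΔV = 822 × 1.714×10⁻⁴ × 18.6 = 2.62 cm³

2.62 cm³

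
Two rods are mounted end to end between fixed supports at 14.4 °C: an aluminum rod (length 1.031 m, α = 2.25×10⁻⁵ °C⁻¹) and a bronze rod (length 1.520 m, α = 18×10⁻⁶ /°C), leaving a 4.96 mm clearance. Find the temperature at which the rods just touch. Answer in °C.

α₁L₁ = 2.31975×10⁻⁵ m/K, α₂L₂ = 2.736×10⁻⁵ m/K → total 5.05575×10⁻⁵ m/K
ΔT = g/(α₁L₁+α₂L₂) = 4.96×10⁻³ / 5.05575×10⁻⁵ = 98.11 K
T = 14.4 + 98.11 = 112.51 °C

T = 113 °C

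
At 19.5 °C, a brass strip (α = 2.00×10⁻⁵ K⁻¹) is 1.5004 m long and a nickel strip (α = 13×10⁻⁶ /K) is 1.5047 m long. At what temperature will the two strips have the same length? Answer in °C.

T = 431.1 °C

L₁(1 + α₁ΔT) = L₂(1 + α₂ΔT) ⇒ ΔT = (L₂ − L₁)/(α₁L₁ − α₂L₂)
L₂ − L₁ = 1.5047 − 1.5004 = 4.30×10⁻³ m
α₁L₁ − α₂L₂ = 2.00×10⁻⁵×1.5004 − 13×10⁻⁶×1.5047 = 1.04469×10⁻⁵ m/K
ΔT = 4.30×10⁻³ / 1.04469×10⁻⁵ = 411.605 K
T = 19.5 + 411.605 = 431.105 °C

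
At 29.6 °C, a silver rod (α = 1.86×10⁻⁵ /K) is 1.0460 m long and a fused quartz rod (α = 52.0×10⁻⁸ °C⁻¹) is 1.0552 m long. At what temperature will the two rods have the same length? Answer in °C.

T = 516.2 °C

L₁(1 + α₁ΔT) = L₂(1 + α₂ΔT) ⇒ ΔT = (L₂ − L₁)/(α₁L₁ − α₂L₂)
L₂ − L₁ = 1.0552 − 1.0460 = 9.20×10⁻³ m
α₁L₁ − α₂L₂ = 1.86×10⁻⁵×1.0460 − 52.0×10⁻⁸×1.0552 = 1.8906896×10⁻⁵ m/K
ΔT = 9.20×10⁻³ / 1.8906896×10⁻⁵ = 486.595 K
T = 29.6 + 486.595 = 516.195 °C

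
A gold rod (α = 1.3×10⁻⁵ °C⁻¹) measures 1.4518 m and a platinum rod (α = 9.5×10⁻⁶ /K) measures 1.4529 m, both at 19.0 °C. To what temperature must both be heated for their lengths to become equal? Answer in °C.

L₁(1 + α₁ΔT) = L₂(1 + α₂ΔT) ⇒ ΔT = (L₂ − L₁)/(α₁L₁ − α₂L₂)
L₂ − L₁ = 1.4529 − 1.4518 = 1.10×10⁻³ m
α₁L₁ − α₂L₂ = 1.3×10⁻⁵×1.4518 − 9.5×10⁻⁶×1.4529 = 5.07085×10⁻⁶ m/K
ΔT = 1.10×10⁻³ / 5.07085×10⁻⁶ = 216.926 K
T = 19.0 + 216.926 = 235.926 °C

T = 235.9 °C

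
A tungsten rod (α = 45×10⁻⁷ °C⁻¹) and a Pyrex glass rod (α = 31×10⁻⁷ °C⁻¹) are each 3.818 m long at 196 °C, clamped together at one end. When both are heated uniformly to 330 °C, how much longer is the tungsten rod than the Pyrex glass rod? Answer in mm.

ΔT = 134 K
tungsten: ΔL = 45×10⁻⁷ × 3.818 m × 134 = 2.3023×10⁻³ m = 2.3023 mm
Pyrex glass: ΔL = 31×10⁻⁷ × 3.818 m × 134 = 1.5860×10⁻³ m = 1.5860 mm
difference = 2.3023 − 1.5860 = 0.7163 mm

0.716 mm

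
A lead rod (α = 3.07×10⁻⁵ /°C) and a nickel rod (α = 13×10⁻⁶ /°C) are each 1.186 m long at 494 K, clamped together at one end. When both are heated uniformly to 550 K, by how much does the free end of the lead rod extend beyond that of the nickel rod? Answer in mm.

ΔT = 56 K
lead: ΔL = 3.07×10⁻⁵ × 1.186 m × 56 = 2.0390×10⁻³ m = 2.0390 mm
nickel: ΔL = 13×10⁻⁶ × 1.186 m × 56 = 8.6341×10⁻⁴ m = 0.86341 mm
difference = 2.0390 − 0.86341 = 1.17559 mm

1.18 mm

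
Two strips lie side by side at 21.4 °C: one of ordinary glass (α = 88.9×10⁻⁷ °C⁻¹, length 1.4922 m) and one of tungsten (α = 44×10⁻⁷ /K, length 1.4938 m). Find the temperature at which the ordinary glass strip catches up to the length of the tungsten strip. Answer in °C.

Equal length when α₁L₁ΔT − α₂L₂ΔT = L₂ − L₁ = 1.60×10⁻³ m
α₁L₁ = 1.3265658×10⁻⁵, α₂L₂ = 6.57272×10⁻⁶ → Δ(αL) = 6.692938×10⁻⁶ m/K
ΔT = 1.60×10⁻³ / 6.692938×10⁻⁶ = 239.058 K, so T = 21.4 + 239.058 = 260.458 °C

T = 260.5 °C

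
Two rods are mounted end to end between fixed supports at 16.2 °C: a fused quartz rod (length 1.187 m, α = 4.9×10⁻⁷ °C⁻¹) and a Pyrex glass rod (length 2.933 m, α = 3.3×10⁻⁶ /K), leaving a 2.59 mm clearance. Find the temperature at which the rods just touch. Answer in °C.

Gap closes when ΔL₁ + ΔL₂ = 2.59 mm = 2.59×10⁻³ m
(α₁L₁ + α₂L₂)ΔT = g
α₁L₁ + α₂L₂ = 4.9×10⁻⁷×1.187 + 3.3×10⁻⁶×2.933 = 1.026053×10⁻⁵ m/K
ΔT = 2.59×10⁻³ / 1.026053×10⁻⁵ = 252.42 K
T = 16.2 + 252.42 = 268.62 °C

T = 269 °C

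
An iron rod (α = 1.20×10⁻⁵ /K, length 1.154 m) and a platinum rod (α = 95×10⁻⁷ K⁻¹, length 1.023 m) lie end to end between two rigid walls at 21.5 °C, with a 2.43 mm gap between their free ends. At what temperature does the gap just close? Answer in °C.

α₁L₁ = 1.3848×10⁻⁵ m/K, α₂L₂ = 9.7185×10⁻⁶ m/K → total 2.35665×10⁻⁵ m/K
ΔT = g/(α₁L₁+α₂L₂) = 2.43×10⁻³ / 2.35665×10⁻⁵ = 103.11 K
T = 21.5 + 103.11 = 124.61 °C

T = 125 °C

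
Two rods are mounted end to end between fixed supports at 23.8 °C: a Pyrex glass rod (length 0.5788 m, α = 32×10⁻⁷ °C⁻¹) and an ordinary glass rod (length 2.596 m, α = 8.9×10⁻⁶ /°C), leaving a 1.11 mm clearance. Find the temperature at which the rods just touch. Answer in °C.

α₁L₁ = 1.85216×10⁻⁶ m/K, α₂L₂ = 2.31044×10⁻⁵ m/K → total 2.495656×10⁻⁵ m/K
ΔT = g/(α₁L₁+α₂L₂) = 1.11×10⁻³ / 2.495656×10⁻⁵ = 44.477 K
T = 23.8 + 44.477 = 68.277 °C

T = 68.3 °C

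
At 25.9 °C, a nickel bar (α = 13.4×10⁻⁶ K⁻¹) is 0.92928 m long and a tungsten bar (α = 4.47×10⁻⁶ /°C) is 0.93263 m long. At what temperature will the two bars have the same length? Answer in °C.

T = 430.3 °C

Equal length when α₁L₁ΔT − α₂L₂ΔT = L₂ − L₁ = 3.35×10⁻³ m
α₁L₁ = 1.2452352×10⁻⁵, α₂L₂ = 4.1688561×10⁻⁶ → Δ(αL) = 8.2834959×10⁻⁶ m/K
ΔT = 3.35×10⁻³ / 8.2834959×10⁻⁶ = 404.419 K, so T = 25.9 + 404.419 = 430.319 °C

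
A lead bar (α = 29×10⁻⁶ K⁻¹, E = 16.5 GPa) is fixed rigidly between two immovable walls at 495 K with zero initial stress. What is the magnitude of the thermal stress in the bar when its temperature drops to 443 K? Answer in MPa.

σ = 24.9 MPa

Fully constrained: the free strain ε = αΔT is blocked, so σ = Eε = EαΔT.
|ΔT| = 52 K
σ = 16.5×10⁹ × 29×10⁻⁶ × 52 = 2.49×10⁷ Pa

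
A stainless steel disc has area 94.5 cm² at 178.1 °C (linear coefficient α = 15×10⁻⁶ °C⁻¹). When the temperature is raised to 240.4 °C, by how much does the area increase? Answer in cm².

ΔA = 0.177 cm²

Area coefficient ≈ 2α; |ΔT| = 62.3 K
ΔA = 2αA₀ΔT = 2(15×10⁻⁶)(94.5)(62.3) = 0.177 cm²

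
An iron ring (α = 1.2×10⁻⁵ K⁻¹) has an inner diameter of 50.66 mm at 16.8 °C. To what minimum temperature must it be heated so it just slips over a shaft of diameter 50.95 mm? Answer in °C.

T = 494 °C

Required Δd = 50.95 − 50.66 = 0.29 mm
Δd = αd₀ΔT ⇒ ΔT = Δd/(αd₀) = 0.29 / (1.2×10⁻⁵ × 50.66) = 477.04 K
T_min = 16.8 + 477.04 = 493.84 °C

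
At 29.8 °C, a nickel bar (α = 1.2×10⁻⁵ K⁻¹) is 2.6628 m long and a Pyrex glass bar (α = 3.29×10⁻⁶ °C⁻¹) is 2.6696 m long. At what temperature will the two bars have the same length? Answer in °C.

Equal length when α₁L₁ΔT − α₂L₂ΔT = L₂ − L₁ = 6.80×10⁻³ m
α₁L₁ = 3.19536×10⁻⁵, α₂L₂ = 8.782984×10⁻⁶ → Δ(αL) = 2.3170616×10⁻⁵ m/K
ΔT = 6.80×10⁻³ / 2.3170616×10⁻⁵ = 293.475 K, so T = 29.8 + 293.475 = 323.275 °C

T = 323.3 °C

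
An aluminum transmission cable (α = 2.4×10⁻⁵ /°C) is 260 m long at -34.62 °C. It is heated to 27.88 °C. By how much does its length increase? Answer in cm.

ΔL = 39.0 cm

|ΔT| = |27.88 − (-34.62)| = 62.50 K
ΔL = αL₀ΔT = (2.4×10⁻⁵)(260)(62.50) = 3.90×10⁻¹ m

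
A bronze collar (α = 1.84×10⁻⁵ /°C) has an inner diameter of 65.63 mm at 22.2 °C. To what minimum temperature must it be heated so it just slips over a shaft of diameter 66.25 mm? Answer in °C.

Required Δd = 66.25 − 65.63 = 0.62 mm
Δd = αd₀ΔT ⇒ ΔT = Δd/(αd₀) = 0.62 / (1.84×10⁻⁵ × 65.63) = 513.42 K
T_min = 22.2 + 513.42 = 535.62 °C

T = 536 °C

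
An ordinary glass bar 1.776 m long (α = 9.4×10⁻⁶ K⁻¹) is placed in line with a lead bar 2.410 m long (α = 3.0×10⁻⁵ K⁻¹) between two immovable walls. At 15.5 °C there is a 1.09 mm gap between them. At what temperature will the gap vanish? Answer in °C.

T = 27.7 °C

Gap closes when ΔL₁ + ΔL₂ = 1.09 mm = 1.09×10⁻³ m
(α₁L₁ + α₂L₂)ΔT = g
α₁L₁ + α₂L₂ = 9.4×10⁻⁶×1.776 + 3.0×10⁻⁵×2.410 = 8.89944×10⁻⁵ m/K
ΔT = 1.09×10⁻³ / 8.89944×10⁻⁵ = 12.248 K
T = 15.5 + 12.248 = 27.748 °C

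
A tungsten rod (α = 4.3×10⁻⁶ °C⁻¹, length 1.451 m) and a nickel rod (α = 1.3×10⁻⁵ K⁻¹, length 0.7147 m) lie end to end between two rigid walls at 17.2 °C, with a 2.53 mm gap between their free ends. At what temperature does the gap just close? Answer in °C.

T = 180 °C

α₁L₁ = 6.2393×10⁻⁶ m/K, α₂L₂ = 9.2911×10⁻⁶ m/K → total 1.55304×10⁻⁵ m/K
ΔT = g/(α₁L₁+α₂L₂) = 2.53×10⁻³ / 1.55304×10⁻⁵ = 162.91 K
T = 17.2 + 162.91 = 180.11 °C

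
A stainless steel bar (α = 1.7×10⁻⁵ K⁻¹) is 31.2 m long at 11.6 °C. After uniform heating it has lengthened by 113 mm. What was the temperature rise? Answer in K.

ΔT = 213 K

ΔL = αL₀ΔT ⇒ ΔT = ΔL / (αL₀)
ΔT = 113×10⁻³ m / (1.7×10⁻⁵ × 31.2 m) = 213.05 K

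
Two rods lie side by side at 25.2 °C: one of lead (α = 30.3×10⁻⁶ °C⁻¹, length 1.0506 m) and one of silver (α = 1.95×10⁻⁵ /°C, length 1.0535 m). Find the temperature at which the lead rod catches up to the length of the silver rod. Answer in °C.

T = 282.1 °C

Equal length when α₁L₁ΔT − α₂L₂ΔT = L₂ − L₁ = 2.90×10⁻³ m
α₁L₁ = 3.183318×10⁻⁵, α₂L₂ = 2.054325×10⁻⁵ → Δ(αL) = 1.128993×10⁻⁵ m/K
ΔT = 2.90×10⁻³ / 1.128993×10⁻⁵ = 256.866 K, so T = 25.2 + 256.866 = 282.066 °C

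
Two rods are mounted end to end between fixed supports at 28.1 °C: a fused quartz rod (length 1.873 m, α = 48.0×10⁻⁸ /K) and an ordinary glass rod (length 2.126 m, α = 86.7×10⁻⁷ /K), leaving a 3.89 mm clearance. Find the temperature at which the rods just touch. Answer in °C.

α₁L₁ = 8.9904×10⁻⁷ m/K, α₂L₂ = 1.843242×10⁻⁵ m/K → total 1.933146×10⁻⁵ m/K
ΔT = g/(α₁L₁+α₂L₂) = 3.89×10⁻³ / 1.933146×10⁻⁵ = 201.23 K
T = 28.1 + 201.23 = 229.33 °C

T = 229 °C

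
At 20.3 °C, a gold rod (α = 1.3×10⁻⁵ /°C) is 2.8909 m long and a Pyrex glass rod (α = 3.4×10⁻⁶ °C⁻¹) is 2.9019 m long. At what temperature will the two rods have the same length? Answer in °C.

T = 417.2 °C

Equal length when α₁L₁ΔT − α₂L₂ΔT = L₂ − L₁ = 1.10×10⁻² m
α₁L₁ = 3.75817×10⁻⁵, α₂L₂ = 9.86646×10⁻⁶ → Δ(αL) = 2.771524×10⁻⁵ m/K
ΔT = 1.10×10⁻² / 2.771524×10⁻⁵ = 396.894 K, so T = 20.3 + 396.894 = 417.194 °C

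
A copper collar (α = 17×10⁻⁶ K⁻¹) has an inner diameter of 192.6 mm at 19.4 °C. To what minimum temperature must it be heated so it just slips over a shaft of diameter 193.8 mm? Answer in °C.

T = 386 °C

Required Δd = 193.8 − 192.6 = 1.2 mm
Δd = αd₀ΔT ⇒ ΔT = Δd/(αd₀) = 1.2 / (17×10⁻⁶ × 192.6) = 366.50 K
T_min = 19.4 + 366.50 = 385.90 °C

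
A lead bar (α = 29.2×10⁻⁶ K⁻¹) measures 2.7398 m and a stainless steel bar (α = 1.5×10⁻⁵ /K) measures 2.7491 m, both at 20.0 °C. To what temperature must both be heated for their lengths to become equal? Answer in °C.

T = 259.9 °C

Equal length when α₁L₁ΔT − α₂L₂ΔT = L₂ − L₁ = 9.30×10⁻³ m
α₁L₁ = 8.000216×10⁻⁵, α₂L₂ = 4.12365×10⁻⁵ → Δ(αL) = 3.876566×10⁻⁵ m/K
ΔT = 9.30×10⁻³ / 3.876566×10⁻⁵ = 239.903 K, so T = 20.0 + 239.903 = 259.903 °C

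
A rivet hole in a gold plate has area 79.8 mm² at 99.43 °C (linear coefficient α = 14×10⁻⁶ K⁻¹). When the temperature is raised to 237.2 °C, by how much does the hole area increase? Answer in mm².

Area coefficient ≈ 2α; |ΔT| = 137.77 K
ΔA = 2αA₀ΔT = 2(14×10⁻⁶)(79.8)(137.77) = 0.308 mm²

ΔA = 0.308 mm²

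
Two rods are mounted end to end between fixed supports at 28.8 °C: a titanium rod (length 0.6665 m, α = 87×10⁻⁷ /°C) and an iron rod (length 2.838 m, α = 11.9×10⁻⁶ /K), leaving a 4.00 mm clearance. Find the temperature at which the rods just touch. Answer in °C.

T = 130 °C

α₁L₁ = 5.79855×10⁻⁶ m/K, α₂L₂ = 3.37722×10⁻⁵ m/K → total 3.957075×10⁻⁵ m/K
ΔT = g/(α₁L₁+α₂L₂) = 4.00×10⁻³ / 3.957075×10⁻⁵ = 101.08 K
T = 28.8 + 101.08 = 129.88 °C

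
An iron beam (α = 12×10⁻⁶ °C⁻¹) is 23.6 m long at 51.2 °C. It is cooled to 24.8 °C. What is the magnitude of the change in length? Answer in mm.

|ΔT| = |24.8 − 51.2| = 26.4 K
ΔL = αL₀ΔT = (12×10⁻⁶)(23.6)(26.4) = 7.48×10⁻³ m

ΔL = 7.48 mm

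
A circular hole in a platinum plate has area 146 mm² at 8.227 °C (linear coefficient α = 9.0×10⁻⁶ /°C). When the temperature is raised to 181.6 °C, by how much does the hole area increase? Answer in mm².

ΔA = 0.456 mm²

Area coefficient ≈ 2α; |ΔT| = 173.373 K
ΔA = 2αA₀ΔT = 2(9.0×10⁻⁶)(146)(173.373) = 0.456 mm²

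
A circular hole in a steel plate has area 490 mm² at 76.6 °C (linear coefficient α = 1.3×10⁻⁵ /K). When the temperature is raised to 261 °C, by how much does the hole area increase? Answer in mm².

ΔA = 2.35 mm²

Area coefficient ≈ 2α; |ΔT| = 184.4 K
ΔA = 2αA₀ΔT = 2(1.3×10⁻⁵)(490)(184.4) = 2.35 mm²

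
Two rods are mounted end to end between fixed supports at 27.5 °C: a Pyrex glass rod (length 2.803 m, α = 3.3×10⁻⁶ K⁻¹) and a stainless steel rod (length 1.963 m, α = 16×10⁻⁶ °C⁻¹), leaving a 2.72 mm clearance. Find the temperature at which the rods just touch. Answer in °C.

T = 94.4 °C

Gap closes when ΔL₁ + ΔL₂ = 2.72 mm = 2.72×10⁻³ m
(α₁L₁ + α₂L₂)ΔT = g
α₁L₁ + α₂L₂ = 3.3×10⁻⁶×2.803 + 16×10⁻⁶×1.963 = 4.06579×10⁻⁵ m/K
ΔT = 2.72×10⁻³ / 4.06579×10⁻⁵ = 66.900 K
T = 27.5 + 66.900 = 94.400 °C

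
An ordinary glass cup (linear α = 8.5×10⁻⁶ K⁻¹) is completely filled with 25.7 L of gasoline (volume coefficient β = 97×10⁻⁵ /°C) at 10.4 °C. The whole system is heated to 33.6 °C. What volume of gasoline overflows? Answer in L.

The cup also expands: β_container ≈ 3α = 2.55×10⁻⁵ /K
Net overflow = V₀(β_liq − 3α_cont)ΔT
β − 3α = 9.70×10⁻⁴ − 2.55×10⁻⁵ = 9.445×10⁻⁴ /K; ΔT = 23.2 K
ΔV = 25.7 × 9.445×10⁻⁴ × 23.2 = 0.563 L

0.563 L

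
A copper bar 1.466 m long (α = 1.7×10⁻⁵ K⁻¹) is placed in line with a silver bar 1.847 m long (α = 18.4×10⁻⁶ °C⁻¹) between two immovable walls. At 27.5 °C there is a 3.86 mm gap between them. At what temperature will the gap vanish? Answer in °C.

T = 93.0 °C

Gap closes when ΔL₁ + ΔL₂ = 3.86 mm = 3.86×10⁻³ m
(α₁L₁ + α₂L₂)ΔT = g
α₁L₁ + α₂L₂ = 1.7×10⁻⁵×1.466 + 18.4×10⁻⁶×1.847 = 5.89068×10⁻⁵ m/K
ΔT = 3.86×10⁻³ / 5.89068×10⁻⁵ = 65.527 K
T = 27.5 + 65.527 = 93.027 °C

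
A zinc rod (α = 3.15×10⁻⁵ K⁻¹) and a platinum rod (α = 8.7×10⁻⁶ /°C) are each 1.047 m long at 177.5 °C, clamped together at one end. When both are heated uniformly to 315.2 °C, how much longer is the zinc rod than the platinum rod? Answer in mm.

ΔT = 137.7 K
zinc: ΔL = 3.15×10⁻⁵ × 1.047 m × 137.7 = 4.5414×10⁻³ m = 4.5414 mm
platinum: ΔL = 8.7×10⁻⁶ × 1.047 m × 137.7 = 1.2543×10⁻³ m = 1.2543 mm
difference = 4.5414 − 1.2543 = 3.2871 mm

3.29 mm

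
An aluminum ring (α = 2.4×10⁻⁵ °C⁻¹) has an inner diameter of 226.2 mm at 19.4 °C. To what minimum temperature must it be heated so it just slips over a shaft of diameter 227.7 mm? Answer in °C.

T = 296 °C

Required Δd = 227.7 − 226.2 = 1.5 mm
Δd = αd₀ΔT ⇒ ΔT = Δd/(αd₀) = 1.5 / (2.4×10⁻⁵ × 226.2) = 276.30 K
T_min = 19.4 + 276.30 = 295.70 °C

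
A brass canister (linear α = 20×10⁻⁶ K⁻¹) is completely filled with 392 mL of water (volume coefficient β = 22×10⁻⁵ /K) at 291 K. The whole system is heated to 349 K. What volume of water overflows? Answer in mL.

3.64 mL

The canister also expands: β_container ≈ 3α = 6.0×10⁻⁵ /K
Net overflow = V₀(β_liq − 3α_cont)ΔT
β − 3α = 2.20×10⁻⁴ − 6.0×10⁻⁵ = 1.60×10⁻⁴ /K; ΔT = 58 K
ΔV = 392 × 1.60×10⁻⁴ × 58 = 3.64 mL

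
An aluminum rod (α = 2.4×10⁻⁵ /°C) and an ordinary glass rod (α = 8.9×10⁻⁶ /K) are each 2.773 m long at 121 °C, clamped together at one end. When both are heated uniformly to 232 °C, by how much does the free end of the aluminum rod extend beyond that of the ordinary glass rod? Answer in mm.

ΔT = 111 K
aluminum: ΔL = 2.4×10⁻⁵ × 2.773 m × 111 = 7.3873×10⁻³ m = 7.3873 mm
ordinary glass: ΔL = 8.9×10⁻⁶ × 2.773 m × 111 = 2.7394×10⁻³ m = 2.7394 mm
difference = 7.3873 − 2.7394 = 4.6479 mm

4.65 mm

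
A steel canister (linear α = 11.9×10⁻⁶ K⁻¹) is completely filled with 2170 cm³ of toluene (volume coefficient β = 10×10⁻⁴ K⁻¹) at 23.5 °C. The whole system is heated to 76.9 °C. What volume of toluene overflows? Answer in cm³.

The canister also expands: β_container ≈ 3α = 3.57×10⁻⁵ /K
Net overflow = V₀(β_liq − 3α_cont)ΔT
β − 3α = 1.00×10⁻³ − 3.57×10⁻⁵ = 9.643×10⁻⁴ /K; ΔT = 53.4 K
ΔV = 2170 × 9.643×10⁻⁴ × 53.4 = 112 cm³

112 cm³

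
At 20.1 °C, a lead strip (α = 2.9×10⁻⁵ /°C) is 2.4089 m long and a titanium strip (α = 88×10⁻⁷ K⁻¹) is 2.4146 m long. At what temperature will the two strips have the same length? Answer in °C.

T = 137.4 °C

Equal length when α₁L₁ΔT − α₂L₂ΔT = L₂ − L₁ = 5.70×10⁻³ m
α₁L₁ = 6.98581×10⁻⁵, α₂L₂ = 2.124848×10⁻⁵ → Δ(αL) = 4.860962×10⁻⁵ m/K
ΔT = 5.70×10⁻³ / 4.860962×10⁻⁵ = 117.261 K, so T = 20.1 + 117.261 = 137.361 °C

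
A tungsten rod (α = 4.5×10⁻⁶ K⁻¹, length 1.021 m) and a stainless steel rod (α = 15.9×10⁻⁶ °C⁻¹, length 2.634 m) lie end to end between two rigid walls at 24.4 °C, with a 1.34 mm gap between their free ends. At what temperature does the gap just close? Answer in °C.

α₁L₁ = 4.5945×10⁻⁶ m/K, α₂L₂ = 4.18806×10⁻⁵ m/K → total 4.64751×10⁻⁵ m/K
ΔT = g/(α₁L₁+α₂L₂) = 1.34×10⁻³ / 4.64751×10⁻⁵ = 28.833 K
T = 24.4 + 28.833 = 53.233 °C

T = 53.2 °C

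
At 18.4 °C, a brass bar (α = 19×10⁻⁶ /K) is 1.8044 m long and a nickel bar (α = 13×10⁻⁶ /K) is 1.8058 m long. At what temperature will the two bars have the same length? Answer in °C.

L₁(1 + α₁ΔT) = L₂(1 + α₂ΔT) ⇒ ΔT = (L₂ − L₁)/(α₁L₁ − α₂L₂)
L₂ − L₁ = 1.8058 − 1.8044 = 1.40×10⁻³ m
α₁L₁ − α₂L₂ = 19×10⁻⁶×1.8044 − 13×10⁻⁶×1.8058 = 1.08082×10⁻⁵ m/K
ΔT = 1.40×10⁻³ / 1.08082×10⁻⁵ = 129.531 K
T = 18.4 + 129.531 = 147.931 °C

T = 147.9 °C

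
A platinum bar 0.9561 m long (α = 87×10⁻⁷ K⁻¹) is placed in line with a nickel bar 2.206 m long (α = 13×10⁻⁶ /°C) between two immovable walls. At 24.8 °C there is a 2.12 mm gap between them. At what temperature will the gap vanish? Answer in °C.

T = 82.1 °C

Gap closes when ΔL₁ + ΔL₂ = 2.12 mm = 2.12×10⁻³ m
(α₁L₁ + α₂L₂)ΔT = g
α₁L₁ + α₂L₂ = 87×10⁻⁷×0.9561 + 13×10⁻⁶×2.206 = 3.699607×10⁻⁵ m/K
ΔT = 2.12×10⁻³ / 3.699607×10⁻⁵ = 57.303 K
T = 24.8 + 57.303 = 82.103 °C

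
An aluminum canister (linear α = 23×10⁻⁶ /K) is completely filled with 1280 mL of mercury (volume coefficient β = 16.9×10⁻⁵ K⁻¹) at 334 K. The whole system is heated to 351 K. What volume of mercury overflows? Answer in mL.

The canister also expands: β_container ≈ 3α = 6.9×10⁻⁵ /K
Net overflow = V₀(β_liq − 3α_cont)ΔT
β − 3α = 1.69×10⁻⁴ − 6.9×10⁻⁵ = 1.00×10⁻⁴ /K; ΔT = 17 K
ΔV = 1280 × 1.00×10⁻⁴ × 17 = 2.18 mL

2.18 mL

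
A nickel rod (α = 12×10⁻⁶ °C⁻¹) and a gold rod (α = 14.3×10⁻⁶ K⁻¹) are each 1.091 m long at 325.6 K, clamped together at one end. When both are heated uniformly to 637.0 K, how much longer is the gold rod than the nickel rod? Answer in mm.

0.781 mm

ΔT = 311.4 K
nickel: ΔL = 12×10⁻⁶ × 1.091 m × 311.4 = 4.0768×10⁻³ m = 4.0768 mm
gold: ΔL = 14.3×10⁻⁶ × 1.091 m × 311.4 = 4.8582×10⁻³ m = 4.8582 mm
difference = 4.8582 − 4.0768 = 0.7814 mm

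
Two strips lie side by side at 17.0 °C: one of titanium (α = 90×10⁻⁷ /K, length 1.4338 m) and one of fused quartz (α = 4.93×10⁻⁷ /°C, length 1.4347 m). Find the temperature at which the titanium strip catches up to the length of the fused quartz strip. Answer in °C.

L₁(1 + α₁ΔT) = L₂(1 + α₂ΔT) ⇒ ΔT = (L₂ − L₁)/(α₁L₁ − α₂L₂)
L₂ − L₁ = 1.4347 − 1.4338 = 9.00×10⁻⁴ m
α₁L₁ − α₂L₂ = 90×10⁻⁷×1.4338 − 4.93×10⁻⁷×1.4347 = 1.21968929×10⁻⁵ m/K
ΔT = 9.00×10⁻⁴ / 1.21968929×10⁻⁵ = 73.7893 K
T = 17.0 + 73.7893 = 90.7893 °C

T = 90.79 °C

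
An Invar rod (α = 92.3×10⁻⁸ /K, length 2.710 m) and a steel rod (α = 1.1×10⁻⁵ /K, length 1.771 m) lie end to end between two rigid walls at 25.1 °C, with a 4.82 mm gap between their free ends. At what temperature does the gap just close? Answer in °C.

Gap closes when ΔL₁ + ΔL₂ = 4.82 mm = 4.82×10⁻³ m
(α₁L₁ + α₂L₂)ΔT = g
α₁L₁ + α₂L₂ = 92.3×10⁻⁸×2.710 + 1.1×10⁻⁵×1.771 = 2.198233×10⁻⁵ m/K
ΔT = 4.82×10⁻³ / 2.198233×10⁻⁵ = 219.27 K
T = 25.1 + 219.27 = 244.37 °C

T = 244 °C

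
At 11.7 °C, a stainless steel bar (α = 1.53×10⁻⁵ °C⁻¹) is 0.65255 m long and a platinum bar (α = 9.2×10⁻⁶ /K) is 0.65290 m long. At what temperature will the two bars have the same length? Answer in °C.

T = 99.70 °C

Equal length when α₁L₁ΔT − α₂L₂ΔT = L₂ − L₁ = 3.50×10⁻⁴ m
α₁L₁ = 9.984015×10⁻⁶, α₂L₂ = 6.00668×10⁻⁶ → Δ(αL) = 3.977335×10⁻⁶ m/K
ΔT = 3.50×10⁻⁴ / 3.977335×10⁻⁶ = 87.9986 K, so T = 11.7 + 87.9986 = 99.6986 °C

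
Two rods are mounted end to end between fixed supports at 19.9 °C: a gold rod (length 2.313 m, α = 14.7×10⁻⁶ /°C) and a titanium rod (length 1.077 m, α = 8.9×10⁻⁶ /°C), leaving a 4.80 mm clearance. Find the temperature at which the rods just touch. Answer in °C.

α₁L₁ = 3.40011×10⁻⁵ m/K, α₂L₂ = 9.5853×10⁻⁶ m/K → total 4.35864×10⁻⁵ m/K
ΔT = g/(α₁L₁+α₂L₂) = 4.80×10⁻³ / 4.35864×10⁻⁵ = 110.13 K
T = 19.9 + 110.13 = 130.03 °C

T = 130 °C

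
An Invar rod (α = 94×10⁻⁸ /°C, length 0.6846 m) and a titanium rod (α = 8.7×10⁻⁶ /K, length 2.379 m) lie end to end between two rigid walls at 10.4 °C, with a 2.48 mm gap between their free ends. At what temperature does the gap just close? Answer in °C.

T = 127 °C

α₁L₁ = 6.43524×10⁻⁷ m/K, α₂L₂ = 2.06973×10⁻⁵ m/K → total 2.1340824×10⁻⁵ m/K
ΔT = g/(α₁L₁+α₂L₂) = 2.48×10⁻³ / 2.1340824×10⁻⁵ = 116.21 K
T = 10.4 + 116.21 = 126.61 °C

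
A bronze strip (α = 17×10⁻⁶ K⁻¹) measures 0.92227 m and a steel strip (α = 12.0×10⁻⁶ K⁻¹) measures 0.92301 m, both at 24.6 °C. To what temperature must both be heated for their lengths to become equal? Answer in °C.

T = 185.4 °C

Equal length when α₁L₁ΔT − α₂L₂ΔT = L₂ − L₁ = 7.40×10⁻⁴ m
α₁L₁ = 1.567859×10⁻⁵, α₂L₂ = 1.107612×10⁻⁵ → Δ(αL) = 4.60247×10⁻⁶ m/K
ΔT = 7.40×10⁻⁴ / 4.60247×10⁻⁶ = 160.783 K, so T = 24.6 + 160.783 = 185.383 °C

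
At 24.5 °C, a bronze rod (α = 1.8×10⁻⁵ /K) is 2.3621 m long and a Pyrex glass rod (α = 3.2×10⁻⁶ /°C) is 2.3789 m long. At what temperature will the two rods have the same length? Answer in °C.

Equal length when α₁L₁ΔT − α₂L₂ΔT = L₂ − L₁ = 1.68×10⁻² m
α₁L₁ = 4.25178×10⁻⁵, α₂L₂ = 7.61248×10⁻⁶ → Δ(αL) = 3.490532×10⁻⁵ m/K
ΔT = 1.68×10⁻² / 3.490532×10⁻⁵ = 481.302 K, so T = 24.5 + 481.302 = 505.802 °C

T = 505.8 °C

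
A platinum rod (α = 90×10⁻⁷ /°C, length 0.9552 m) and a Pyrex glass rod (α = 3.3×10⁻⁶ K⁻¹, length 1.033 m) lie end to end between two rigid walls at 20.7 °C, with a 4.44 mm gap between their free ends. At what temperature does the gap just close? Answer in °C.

T = 391 °C

Gap closes when ΔL₁ + ΔL₂ = 4.44 mm = 4.44×10⁻³ m
(α₁L₁ + α₂L₂)ΔT = g
α₁L₁ + α₂L₂ = 90×10⁻⁷×0.9552 + 3.3×10⁻⁶×1.033 = 1.20057×10⁻⁵ m/K
ΔT = 4.44×10⁻³ / 1.20057×10⁻⁵ = 369.82 K
T = 20.7 + 369.82 = 390.52 °C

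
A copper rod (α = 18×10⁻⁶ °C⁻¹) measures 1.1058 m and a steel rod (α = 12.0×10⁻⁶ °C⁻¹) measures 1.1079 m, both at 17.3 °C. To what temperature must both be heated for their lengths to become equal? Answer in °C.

T = 335.0 °C

L₁(1 + α₁ΔT) = L₂(1 + α₂ΔT) ⇒ ΔT = (L₂ − L₁)/(α₁L₁ − α₂L₂)
L₂ − L₁ = 1.1079 − 1.1058 = 2.10×10⁻³ m
α₁L₁ − α₂L₂ = 18×10⁻⁶×1.1058 − 12.0×10⁻⁶×1.1079 = 6.6096×10⁻⁶ m/K
ΔT = 2.10×10⁻³ / 6.6096×10⁻⁶ = 317.720 K
T = 17.3 + 317.720 = 335.020 °C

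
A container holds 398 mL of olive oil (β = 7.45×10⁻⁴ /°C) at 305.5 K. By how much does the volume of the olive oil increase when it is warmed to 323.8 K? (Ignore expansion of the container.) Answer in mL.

ΔV = 5.43 mL

|ΔT| = |323.8 − 305.5| = 18.3 K
ΔV = βV₀ΔT = (7.45×10⁻⁴)(398)(18.3) = 5.43 mL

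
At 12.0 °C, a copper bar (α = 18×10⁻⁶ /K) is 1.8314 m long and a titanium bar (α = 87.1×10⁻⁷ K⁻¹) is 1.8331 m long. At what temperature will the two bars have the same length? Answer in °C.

T = 112.0 °C

L₁(1 + α₁ΔT) = L₂(1 + α₂ΔT) ⇒ ΔT = (L₂ − L₁)/(α₁L₁ − α₂L₂)
L₂ − L₁ = 1.8331 − 1.8314 = 1.70×10⁻³ m
α₁L₁ − α₂L₂ = 18×10⁻⁶×1.8314 − 87.1×10⁻⁷×1.8331 = 1.6998899×10⁻⁵ m/K
ΔT = 1.70×10⁻³ / 1.6998899×10⁻⁵ = 100.006 K
T = 12.0 + 100.006 = 112.006 °C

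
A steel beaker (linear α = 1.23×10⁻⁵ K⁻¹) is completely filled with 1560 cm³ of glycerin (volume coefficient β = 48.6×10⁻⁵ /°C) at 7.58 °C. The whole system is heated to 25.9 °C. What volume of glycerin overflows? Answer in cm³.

12.8 cm³

The beaker also expands: β_container ≈ 3α = 3.69×10⁻⁵ /K
Net overflow = V₀(β_liq − 3α_cont)ΔT
β − 3α = 4.86×10⁻⁴ − 3.69×10⁻⁵ = 4.491×10⁻⁴ /K; ΔT = 18.32 K
ΔV = 1560 × 4.491×10⁻⁴ × 18.32 = 12.8 cm³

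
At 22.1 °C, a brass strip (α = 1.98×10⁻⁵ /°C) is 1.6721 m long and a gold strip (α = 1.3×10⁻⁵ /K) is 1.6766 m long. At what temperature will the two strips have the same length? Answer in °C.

T = 419.9 °C

L₁(1 + α₁ΔT) = L₂(1 + α₂ΔT) ⇒ ΔT = (L₂ − L₁)/(α₁L₁ − α₂L₂)
L₂ − L₁ = 1.6766 − 1.6721 = 4.50×10⁻³ m
α₁L₁ − α₂L₂ = 1.98×10⁻⁵×1.6721 − 1.3×10⁻⁵×1.6766 = 1.131178×10⁻⁵ m/K
ΔT = 4.50×10⁻³ / 1.131178×10⁻⁵ = 397.815 K
T = 22.1 + 397.815 = 419.915 °C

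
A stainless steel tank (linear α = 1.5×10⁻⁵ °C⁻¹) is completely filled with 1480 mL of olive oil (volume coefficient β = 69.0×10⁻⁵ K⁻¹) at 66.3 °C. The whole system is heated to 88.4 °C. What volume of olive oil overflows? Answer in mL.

21.1 mL

The tank also expands: β_container ≈ 3α = 4.5×10⁻⁵ /K
Net overflow = V₀(β_liq − 3α_cont)ΔT
β − 3α = 6.90×10⁻⁴ − 4.5×10⁻⁵ = 6.45×10⁻⁴ /K; ΔT = 22.1 K
ΔV = 1480 × 6.45×10⁻⁴ × 22.1 = 21.1 mL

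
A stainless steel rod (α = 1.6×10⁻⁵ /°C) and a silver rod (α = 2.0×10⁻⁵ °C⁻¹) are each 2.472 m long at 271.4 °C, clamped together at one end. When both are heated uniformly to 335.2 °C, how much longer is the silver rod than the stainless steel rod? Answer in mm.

ΔT = 63.8 K
stainless steel: ΔL = 1.6×10⁻⁵ × 2.472 m × 63.8 = 2.5234×10⁻³ m = 2.5234 mm
silver: ΔL = 2.0×10⁻⁵ × 2.472 m × 63.8 = 3.1543×10⁻³ m = 3.1543 mm
difference = 3.1543 − 2.5234 = 0.6309 mm

0.631 mm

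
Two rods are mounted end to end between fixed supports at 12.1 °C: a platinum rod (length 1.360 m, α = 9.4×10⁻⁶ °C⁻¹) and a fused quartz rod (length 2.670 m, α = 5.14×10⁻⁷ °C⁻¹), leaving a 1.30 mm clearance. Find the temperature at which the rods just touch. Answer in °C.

T = 104 °C

α₁L₁ = 1.2784×10⁻⁵ m/K, α₂L₂ = 1.37238×10⁻⁶ m/K → total 1.415638×10⁻⁵ m/K
ΔT = g/(α₁L₁+α₂L₂) = 1.30×10⁻³ / 1.415638×10⁻⁵ = 91.83 K
T = 12.1 + 91.83 = 103.93 °C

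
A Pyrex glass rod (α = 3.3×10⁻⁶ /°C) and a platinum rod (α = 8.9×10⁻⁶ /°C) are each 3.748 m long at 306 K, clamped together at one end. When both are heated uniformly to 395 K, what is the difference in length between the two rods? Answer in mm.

ΔT = 89 K
Pyrex glass: ΔL = 3.3×10⁻⁶ × 3.748 m × 89 = 1.1008×10⁻³ m = 1.1008 mm
platinum: ΔL = 8.9×10⁻⁶ × 3.748 m × 89 = 2.9688×10⁻³ m = 2.9688 mm
difference = 2.9688 − 1.1008 = 1.8680 mm

1.87 mm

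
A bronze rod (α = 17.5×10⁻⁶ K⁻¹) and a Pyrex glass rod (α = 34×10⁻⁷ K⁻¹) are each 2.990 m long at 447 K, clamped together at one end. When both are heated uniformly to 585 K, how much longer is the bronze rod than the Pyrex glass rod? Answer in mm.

5.82 mm

ΔT = 138 K
bronze: ΔL = 17.5×10⁻⁶ × 2.990 m × 138 = 7.2209×10⁻³ m = 7.2209 mm
Pyrex glass: ΔL = 34×10⁻⁷ × 2.990 m × 138 = 1.4029×10⁻³ m = 1.4029 mm
difference = 7.2209 − 1.4029 = 5.8180 mm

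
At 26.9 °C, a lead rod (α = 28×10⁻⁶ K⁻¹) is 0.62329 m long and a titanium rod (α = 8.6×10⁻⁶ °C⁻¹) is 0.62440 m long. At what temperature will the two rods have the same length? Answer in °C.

L₁(1 + α₁ΔT) = L₂(1 + α₂ΔT) ⇒ ΔT = (L₂ − L₁)/(α₁L₁ − α₂L₂)
L₂ − L₁ = 0.62440 − 0.62329 = 1.11×10⁻³ m
α₁L₁ − α₂L₂ = 28×10⁻⁶×0.62329 − 8.6×10⁻⁶×0.62440 = 1.208228×10⁻⁵ m/K
ΔT = 1.11×10⁻³ / 1.208228×10⁻⁵ = 91.870 K
T = 26.9 + 91.870 = 118.770 °C

T = 118.8 °C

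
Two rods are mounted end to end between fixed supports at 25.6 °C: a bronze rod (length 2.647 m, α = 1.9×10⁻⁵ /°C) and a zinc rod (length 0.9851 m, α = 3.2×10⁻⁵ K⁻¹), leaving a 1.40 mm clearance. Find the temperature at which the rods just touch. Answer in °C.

T = 42.7 °C

α₁L₁ = 5.0293×10⁻⁵ m/K, α₂L₂ = 3.15232×10⁻⁵ m/K → total 8.18162×10⁻⁵ m/K
ΔT = g/(α₁L₁+α₂L₂) = 1.40×10⁻³ / 8.18162×10⁻⁵ = 17.112 K
T = 25.6 + 17.112 = 42.712 °C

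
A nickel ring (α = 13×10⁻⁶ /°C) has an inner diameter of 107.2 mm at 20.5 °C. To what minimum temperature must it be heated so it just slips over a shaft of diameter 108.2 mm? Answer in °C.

T = 738 °C

Required Δd = 108.2 − 107.2 = 1.0 mm
Δd = αd₀ΔT ⇒ ΔT = Δd/(αd₀) = 1.0 / (13×10⁻⁶ × 107.2) = 717.57 K
T_min = 20.5 + 717.57 = 738.07 °C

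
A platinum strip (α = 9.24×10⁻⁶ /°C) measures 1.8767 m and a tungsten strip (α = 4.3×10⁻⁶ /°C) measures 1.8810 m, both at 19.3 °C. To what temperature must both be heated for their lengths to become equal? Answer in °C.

L₁(1 + α₁ΔT) = L₂(1 + α₂ΔT) ⇒ ΔT = (L₂ − L₁)/(α₁L₁ − α₂L₂)
L₂ − L₁ = 1.8810 − 1.8767 = 4.30×10⁻³ m
α₁L₁ − α₂L₂ = 9.24×10⁻⁶×1.8767 − 4.3×10⁻⁶×1.8810 = 9.252408×10⁻⁶ m/K
ΔT = 4.30×10⁻³ / 9.252408×10⁻⁶ = 464.744 K
T = 19.3 + 464.744 = 484.044 °C

T = 484.0 °C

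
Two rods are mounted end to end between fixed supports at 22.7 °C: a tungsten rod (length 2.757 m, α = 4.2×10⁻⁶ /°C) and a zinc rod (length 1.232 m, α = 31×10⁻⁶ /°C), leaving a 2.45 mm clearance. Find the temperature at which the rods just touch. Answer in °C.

T = 71.9 °C

α₁L₁ = 1.15794×10⁻⁵ m/K, α₂L₂ = 3.8192×10⁻⁵ m/K → total 4.97714×10⁻⁵ m/K
ΔT = g/(α₁L₁+α₂L₂) = 2.45×10⁻³ / 4.97714×10⁻⁵ = 49.225 K
T = 22.7 + 49.225 = 71.925 °C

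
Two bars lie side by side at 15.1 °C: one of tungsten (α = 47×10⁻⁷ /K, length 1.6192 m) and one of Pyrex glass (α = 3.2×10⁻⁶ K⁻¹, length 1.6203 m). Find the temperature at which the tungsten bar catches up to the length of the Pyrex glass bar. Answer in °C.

Equal length when α₁L₁ΔT − α₂L₂ΔT = L₂ − L₁ = 1.10×10⁻³ m
α₁L₁ = 7.61024×10⁻⁶, α₂L₂ = 5.18496×10⁻⁶ → Δ(αL) = 2.42528×10⁻⁶ m/K
ΔT = 1.10×10⁻³ / 2.42528×10⁻⁶ = 453.556 K, so T = 15.1 + 453.556 = 468.656 °C

T = 468.7 °C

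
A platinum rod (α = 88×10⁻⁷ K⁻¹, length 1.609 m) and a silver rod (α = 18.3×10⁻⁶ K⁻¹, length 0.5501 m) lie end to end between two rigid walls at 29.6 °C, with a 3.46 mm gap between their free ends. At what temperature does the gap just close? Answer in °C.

T = 172 °C

Gap closes when ΔL₁ + ΔL₂ = 3.46 mm = 3.46×10⁻³ m
(α₁L₁ + α₂L₂)ΔT = g
α₁L₁ + α₂L₂ = 88×10⁻⁷×1.609 + 18.3×10⁻⁶×0.5501 = 2.422603×10⁻⁵ m/K
ΔT = 3.46×10⁻³ / 2.422603×10⁻⁵ = 142.82 K
T = 29.6 + 142.82 = 172.42 °C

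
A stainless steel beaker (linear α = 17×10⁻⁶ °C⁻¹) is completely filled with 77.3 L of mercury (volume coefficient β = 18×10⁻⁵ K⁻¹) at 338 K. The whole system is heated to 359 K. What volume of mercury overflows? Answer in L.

The beaker also expands: β_container ≈ 3α = 5.1×10⁻⁵ /K
Net overflow = V₀(β_liq − 3α_cont)ΔT
β − 3α = 1.80×10⁻⁴ − 5.1×10⁻⁵ = 1.29×10⁻⁴ /K; ΔT = 21 K
ΔV = 77.3 × 1.29×10⁻⁴ × 21 = 0.209 L

0.209 L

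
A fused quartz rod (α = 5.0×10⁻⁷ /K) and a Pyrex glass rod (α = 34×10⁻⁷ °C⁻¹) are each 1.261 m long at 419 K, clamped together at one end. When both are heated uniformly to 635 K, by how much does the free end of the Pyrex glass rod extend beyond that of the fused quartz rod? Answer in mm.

ΔT = 216 K
fused quartz: ΔL = 5.0×10⁻⁷ × 1.261 m × 216 = 1.3619×10⁻⁴ m = 0.13619 mm
Pyrex glass: ΔL = 34×10⁻⁷ × 1.261 m × 216 = 9.2608×10⁻⁴ m = 0.92608 mm
difference = 0.92608 − 0.13619 = 0.78989 mm

0.790 mm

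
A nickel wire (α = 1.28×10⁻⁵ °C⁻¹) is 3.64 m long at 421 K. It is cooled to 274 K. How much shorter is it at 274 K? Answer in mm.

|ΔT| = |274 − 421| = 147 K
ΔL = αL₀ΔT = (1.28×10⁻⁵)(3.64)(147) = 6.85×10⁻³ m

ΔL = 6.85 mm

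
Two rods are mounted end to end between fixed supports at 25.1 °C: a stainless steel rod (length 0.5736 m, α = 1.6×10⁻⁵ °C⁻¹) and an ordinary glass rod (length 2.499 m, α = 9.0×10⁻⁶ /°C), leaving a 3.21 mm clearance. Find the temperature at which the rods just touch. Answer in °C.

Gap closes when ΔL₁ + ΔL₂ = 3.21 mm = 3.21×10⁻³ m
(α₁L₁ + α₂L₂)ΔT = g
α₁L₁ + α₂L₂ = 1.6×10⁻⁵×0.5736 + 9.0×10⁻⁶×2.499 = 3.16686×10⁻⁵ m/K
ΔT = 3.21×10⁻³ / 3.16686×10⁻⁵ = 101.36 K
T = 25.1 + 101.36 = 126.46 °C

T = 126 °C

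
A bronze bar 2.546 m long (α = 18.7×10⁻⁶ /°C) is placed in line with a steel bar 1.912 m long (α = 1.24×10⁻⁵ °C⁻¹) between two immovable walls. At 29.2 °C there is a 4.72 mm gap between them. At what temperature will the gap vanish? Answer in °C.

T = 95.4 °C

α₁L₁ = 4.76102×10⁻⁵ m/K, α₂L₂ = 2.37088×10⁻⁵ m/K → total 7.1319×10⁻⁵ m/K
ΔT = g/(α₁L₁+α₂L₂) = 4.72×10⁻³ / 7.1319×10⁻⁵ = 66.182 K
T = 29.2 + 66.182 = 95.382 °C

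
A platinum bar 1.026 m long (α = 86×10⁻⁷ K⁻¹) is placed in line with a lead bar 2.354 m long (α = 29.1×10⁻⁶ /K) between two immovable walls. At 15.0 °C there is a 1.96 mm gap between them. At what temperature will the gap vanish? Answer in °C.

T = 40.3 °C

Gap closes when ΔL₁ + ΔL₂ = 1.96 mm = 1.96×10⁻³ m
(α₁L₁ + α₂L₂)ΔT = g
α₁L₁ + α₂L₂ = 86×10⁻⁷×1.026 + 29.1×10⁻⁶×2.354 = 7.7325×10⁻⁵ m/K
ΔT = 1.96×10⁻³ / 7.7325×10⁻⁵ = 25.348 K
T = 15.0 + 25.348 = 40.348 °C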